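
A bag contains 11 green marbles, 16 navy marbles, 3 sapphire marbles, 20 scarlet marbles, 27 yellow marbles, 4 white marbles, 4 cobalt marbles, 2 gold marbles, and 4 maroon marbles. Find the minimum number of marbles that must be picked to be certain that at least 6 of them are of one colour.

By the pigeonhole principle, the 9 colours are the holes; the marbles drawn are the pigeons.
To avoid 6 of any one colour, the worst case takes at most 5 of each colour, or every marble of a colour that has fewer than 5.
That gives 5 + 5 + 3 + 5 + 5 + 4 + 4 + 2 + 4 = 37 marbles with no colour reaching 6.
The next marble forces some colour to 6, so 37 + 1 = 38.

38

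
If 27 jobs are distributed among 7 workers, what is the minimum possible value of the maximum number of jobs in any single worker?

4

The 7 workers are the holes and the 27 jobs are the pigeons.
If every worker held at most 3 jobs, the total would be at most 7 × 3 = 21, which is less than 27.
So some worker holds at least ⌈27/7⌉ = 4 jobs.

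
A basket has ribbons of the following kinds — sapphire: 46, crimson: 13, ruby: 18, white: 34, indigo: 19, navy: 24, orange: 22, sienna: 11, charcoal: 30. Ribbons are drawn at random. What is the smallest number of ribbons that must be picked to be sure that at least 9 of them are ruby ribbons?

In the worst case for collecting ruby ribbons, every non-ruby ribbon comes out first.
There are 46 + 13 + 34 + 19 + 24 + 22 + 11 + 30 = 199 non-ruby ribbons altogether.
After those, each further ribbon must be ruby, so 199 + 9 = 208 draws guarantee 9 ruby ribbons.

208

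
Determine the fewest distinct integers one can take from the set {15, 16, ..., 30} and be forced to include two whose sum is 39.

Group the elements by complementary pair {x, 39−x}: {15,24}, {16,23}, {17,22}, …, giving 5 two-element pairs and 6 integers whose partner 39−x falls outside [15,30].
Pigeonhole: treating each of those 11 groups as a pigeonhole, one can pick one integer per group — 11 integers — with no two summing to 39.
The 12th integer lands in an occupied pair, forcing a sum of 39.

12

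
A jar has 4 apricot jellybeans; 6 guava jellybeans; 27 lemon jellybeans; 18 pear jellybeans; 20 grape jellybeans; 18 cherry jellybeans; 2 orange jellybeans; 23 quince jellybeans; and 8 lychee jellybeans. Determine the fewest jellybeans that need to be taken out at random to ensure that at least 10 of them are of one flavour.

66

An adversary could hand out at most 9 jellybeans per flavour (4 flavours run out sooner): 4 + 6 + 9 + 9 + 9 + 9 + 2 + 9 + 8 = 65 jellybeans and still no flavour has 10.
Pigeonhole: one more jellybean lands in a flavour already at 9, so 66 draws are enough and 65 are not.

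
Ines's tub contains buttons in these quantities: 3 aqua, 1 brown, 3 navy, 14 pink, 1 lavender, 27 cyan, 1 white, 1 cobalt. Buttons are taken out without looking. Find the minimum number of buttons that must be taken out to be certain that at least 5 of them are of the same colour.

Put each drawn button into a box by colour. The largest draw with every box below 5 takes min(count, 4) from each colour; colours with fewer than 4 contribute all they have.
Σ min(cᵢ, 4) = 3 + 1 + 3 + 4 + 1 + 4 + 1 + 1 = 18.
Draw number 18 + 1 = 19 must push one box to 5.

19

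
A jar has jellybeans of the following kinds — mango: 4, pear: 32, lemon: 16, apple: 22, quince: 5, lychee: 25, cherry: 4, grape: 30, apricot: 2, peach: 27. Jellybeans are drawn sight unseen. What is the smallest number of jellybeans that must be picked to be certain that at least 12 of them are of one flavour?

Put each drawn jellybean into a box by flavour. The largest draw with every box below 12 takes min(count, 11) from each flavour; flavours with fewer than 11 contribute all they have.
Σ min(cᵢ, 11) = 4 + 11 + 11 + 11 + 5 + 11 + 4 + 11 + 2 + 11 = 81.
Draw number 81 + 1 = 82 must push one box to 12.

82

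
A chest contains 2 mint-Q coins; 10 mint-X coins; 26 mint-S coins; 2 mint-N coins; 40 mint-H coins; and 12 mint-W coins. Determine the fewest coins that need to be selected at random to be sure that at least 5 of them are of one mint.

21

By the pigeonhole principle, put each drawn coin into a box by mint. The largest draw with every box below 5 takes min(count, 4) from each mint; mints with fewer than 4 contribute all they have.
Σ min(cᵢ, 4) = 2 + 4 + 4 + 2 + 4 + 4 = 20.
Draw number 20 + 1 = 21 must push one box to 5.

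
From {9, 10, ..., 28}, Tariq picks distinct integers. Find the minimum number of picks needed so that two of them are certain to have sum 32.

A set avoiding the sum 32 can contain at most one of each pair {x, 32−x}, plus the 6 elements whose complement lies outside the range or equal to its own complement.
The integers 16, …, 28 (13 of them) are such a set: any two sum to at least 16+17 = 33 > 32.
Pigeonhole: any 14th integer completes one of the 7 pairs, so 14 choices force a sum of 32.

14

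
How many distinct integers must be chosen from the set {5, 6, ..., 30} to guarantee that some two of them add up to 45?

19

Two chosen integers sum to 45 exactly when both halves of some pair {x, 45−x} with 15 ≤ x ≤ 45−x ≤ 30 are chosen — 8 such pairs.
The remaining 10 elements (those with no distinct partner in range) can never complete a 45-sum, so the worst case takes all of them and one from each pair: 10 + 8 = 18.
By pigeonhole, the 19th integer has to be the second member of some pair, so 18 + 1 = 19.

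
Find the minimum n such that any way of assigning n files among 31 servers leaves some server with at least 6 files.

With 155 files one could put exactly 5 in each of the 31 servers, and no server would reach 6.
One more file must land in a server that already has 5, giving it 6.
So 31 × 5 + 1 = 156 files are required.

156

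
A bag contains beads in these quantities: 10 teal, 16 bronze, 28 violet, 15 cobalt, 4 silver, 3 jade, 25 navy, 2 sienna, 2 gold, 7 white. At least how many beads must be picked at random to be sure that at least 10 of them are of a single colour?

64

Put each drawn bead into a box by colour. The largest draw with every box below 10 takes min(count, 9) from each colour; colours with fewer than 9 contribute all they have.
Σ min(cᵢ, 9) = 9 + 9 + 9 + 9 + 4 + 3 + 9 + 2 + 2 + 7 = 63.
Draw number 63 + 1 = 64 must push one box to 10.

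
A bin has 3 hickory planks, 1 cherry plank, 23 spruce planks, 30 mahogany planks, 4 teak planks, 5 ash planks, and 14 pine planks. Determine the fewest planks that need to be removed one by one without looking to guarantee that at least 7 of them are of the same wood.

An adversary could hand out at most 6 planks per wood (4 woods run out sooner): 3 + 1 + 6 + 6 + 4 + 5 + 6 = 31 planks and still no wood has 7.
One more plank lands in a wood already at 6, so 32 draws are enough and 31 are not.

32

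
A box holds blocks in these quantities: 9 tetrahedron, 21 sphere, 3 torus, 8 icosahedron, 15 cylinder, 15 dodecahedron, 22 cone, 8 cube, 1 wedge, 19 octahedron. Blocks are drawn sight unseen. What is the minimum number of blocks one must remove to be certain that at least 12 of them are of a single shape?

85

By the pigeonhole principle, the 10 shapes are the holes; the blocks drawn are the pigeons.
To avoid 12 of any one shape, the worst case takes at most 11 of each shape, or every block of a shape that has fewer than 11.
That gives 9 + 11 + 3 + 8 + 11 + 11 + 11 + 8 + 1 + 11 = 84 blocks with no shape reaching 12.
The next block forces some shape to 12, so 84 + 1 = 85.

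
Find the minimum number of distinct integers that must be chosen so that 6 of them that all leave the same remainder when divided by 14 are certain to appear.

71

The 14 residue classes mod 14 are the pigeonholes.
With 70 integers one could put 5 in each residue class and have no class reach 6.
The 71st integer pushes some class to 6, so 14·5 + 1 = 71.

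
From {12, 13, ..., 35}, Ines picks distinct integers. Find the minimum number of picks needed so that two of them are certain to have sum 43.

Group the elements by complementary pair {x, 43−x}: {12,31}, {13,30}, {14,29}, …, giving 10 two-element pairs and 4 integers whose partner 43−x falls outside [12,35].
Pigeonhole: treating each of those 14 groups as a pigeonhole, one can pick one integer per group — 14 integers — with no two summing to 43.
The 15th integer lands in an occupied pair, forcing a sum of 43.

15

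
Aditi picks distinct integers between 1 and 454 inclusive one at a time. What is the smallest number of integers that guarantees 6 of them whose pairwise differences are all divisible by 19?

96

Integers whose pairwise differences are multiples of 19 are exactly those sharing a remainder mod 19. The 19 residue classes mod 19 are the pigeonholes.
With 95 integers one could put 5 in each residue class and have no class reach 6.
The 96th integer pushes some class to 6, so 19·5 + 1 = 96.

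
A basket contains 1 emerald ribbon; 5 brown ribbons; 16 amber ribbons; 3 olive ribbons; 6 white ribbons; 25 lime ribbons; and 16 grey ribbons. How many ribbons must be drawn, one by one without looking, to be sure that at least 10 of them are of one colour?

By the pigeonhole principle, the 7 colours are the holes; the ribbons drawn are the pigeons.
To avoid 10 of any one colour, the worst case takes at most 9 of each colour, or every ribbon of a colour that has fewer than 9.
That gives 1 + 5 + 9 + 3 + 6 + 9 + 9 = 42 ribbons with no colour reaching 10.
The next ribbon forces some colour to 10, so 42 + 1 = 43.

43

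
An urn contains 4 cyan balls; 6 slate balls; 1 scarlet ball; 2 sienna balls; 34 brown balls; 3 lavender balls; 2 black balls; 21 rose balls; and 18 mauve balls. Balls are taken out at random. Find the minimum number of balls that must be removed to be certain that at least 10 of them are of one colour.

46

By pigeonhole, put each drawn ball into a box by colour. The largest draw with every box below 10 takes min(count, 9) from each colour; colours with fewer than 9 contribute all they have.
Σ min(cᵢ, 9) = 4 + 6 + 1 + 2 + 9 + 3 + 2 + 9 + 9 = 45.
Draw number 45 + 1 = 46 must push one box to 10.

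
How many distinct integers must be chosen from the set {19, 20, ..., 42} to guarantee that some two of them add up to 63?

Group the elements by complementary pair {x, 63−x}: {21,42}, {22,41}, {23,40}, …, giving 11 two-element pairs and 2 integers whose partner 63−x falls outside [19,42].
Pigeonhole: treating each of those 13 groups as a pigeonhole, one can pick one integer per group — 13 integers — with no two summing to 63.
The 14th integer lands in an occupied pair, forcing a sum of 63.

14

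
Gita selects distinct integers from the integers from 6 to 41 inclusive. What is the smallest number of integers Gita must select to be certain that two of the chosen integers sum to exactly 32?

27

A set avoiding the sum 32 can contain at most one of each pair {x, 32−x}, plus the 16 elements whose complement lies outside the range or equal to its own complement.
The integers 16, …, 41 (26 of them) are such a set: any two sum to at least 16+17 = 33 > 32.
Any 27th integer completes one of the 10 pairs, so 27 choices force a sum of 32.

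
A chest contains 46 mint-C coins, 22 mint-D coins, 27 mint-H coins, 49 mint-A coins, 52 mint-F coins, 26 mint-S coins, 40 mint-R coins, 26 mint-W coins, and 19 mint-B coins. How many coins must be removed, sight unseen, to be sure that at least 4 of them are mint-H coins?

284

In the worst case for collecting mint-H coins, every non-mint-H coin comes out first.
There are 46 + 22 + 49 + 52 + 26 + 40 + 26 + 19 = 280 non-mint-H coins altogether.
After those, each further coin must be mint-H, so 280 + 4 = 284 draws guarantee 4 mint-H coins.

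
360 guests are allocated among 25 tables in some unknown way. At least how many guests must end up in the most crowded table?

By the pigeonhole principle, the 25 tables are the holes and the 360 guests are the pigeons.
If every table held at most 14 guests, the total would be at most 25 × 14 = 350, which is less than 360.
So some table holds at least ⌈360/25⌉ = 15 guests.

15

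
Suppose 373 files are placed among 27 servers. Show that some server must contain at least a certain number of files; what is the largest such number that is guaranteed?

14

By pigeonhole, the 27 servers are the holes and the 373 files are the pigeons.
If every server held at most 13 files, the total would be at most 27 × 13 = 351, which is less than 373.
So some server holds at least ⌈373/27⌉ = 14 files.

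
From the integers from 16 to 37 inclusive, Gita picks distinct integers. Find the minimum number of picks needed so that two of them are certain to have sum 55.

Two chosen integers sum to 55 exactly when both halves of some pair {x, 55−x} with 18 ≤ x ≤ 55−x ≤ 37 are chosen — 10 such pairs.
The remaining 2 elements (those with no distinct partner in range) can never complete a 55-sum, so the worst case takes all of them and one from each pair: 2 + 10 = 12.
The 13th integer has to be the second member of some pair, so 12 + 1 = 13.

13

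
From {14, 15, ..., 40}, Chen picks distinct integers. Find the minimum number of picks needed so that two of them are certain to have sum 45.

19

Two chosen integers sum to 45 exactly when both halves of some pair {x, 45−x} with 14 ≤ x ≤ 45−x ≤ 31 are chosen — 9 such pairs.
The remaining 9 elements (those with no distinct partner in range) can never complete a 45-sum, so the worst case takes all of them and one from each pair: 9 + 9 = 18.
By pigeonhole, the 19th integer has to be the second member of some pair, so 18 + 1 = 19.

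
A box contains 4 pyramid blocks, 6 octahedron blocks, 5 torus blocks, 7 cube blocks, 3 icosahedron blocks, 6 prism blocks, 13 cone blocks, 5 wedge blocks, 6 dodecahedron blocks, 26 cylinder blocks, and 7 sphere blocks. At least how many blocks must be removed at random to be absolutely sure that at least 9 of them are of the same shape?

The 11 shapes are the holes; the blocks drawn are the pigeons.
To avoid 9 of any one shape, the worst case takes at most 8 of each shape, or every block of a shape that has fewer than 8.
That gives 4 + 6 + 5 + 7 + 3 + 6 + 8 + 5 + 6 + 8 + 7 = 65 blocks with no shape reaching 9.
The next block forces some shape to 9, so 65 + 1 = 66.

66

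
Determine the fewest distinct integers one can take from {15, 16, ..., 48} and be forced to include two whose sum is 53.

Two chosen integers sum to 53 exactly when both halves of some pair {x, 53−x} with 15 ≤ x ≤ 53−x ≤ 38 are chosen — 12 such pairs.
The remaining 10 elements (those with no distinct partner in range) can never complete a 53-sum, so the worst case takes all of them and one from each pair: 10 + 12 = 22.
The 23rd integer has to be the second member of some pair, so 22 + 1 = 23.

23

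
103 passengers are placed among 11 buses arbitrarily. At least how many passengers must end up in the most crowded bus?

By the pigeonhole principle, the 11 buses are the holes and the 103 passengers are the pigeons.
If every bus held at most 9 passengers, the total would be at most 11 × 9 = 99, which is less than 103.
So some bus holds at least ⌈103/11⌉ = 10 passengers.

10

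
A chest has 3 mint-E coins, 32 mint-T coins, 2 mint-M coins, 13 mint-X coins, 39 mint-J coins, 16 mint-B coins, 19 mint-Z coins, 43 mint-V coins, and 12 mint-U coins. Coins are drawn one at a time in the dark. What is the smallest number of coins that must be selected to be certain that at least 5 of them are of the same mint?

The 9 mints are the holes; the coins drawn are the pigeons.
To avoid 5 of any one mint, the worst case takes at most 4 of each mint, or every coin of a mint that has fewer than 4.
That gives 3 + 4 + 2 + 4 + 4 + 4 + 4 + 4 + 4 = 33 coins with no mint reaching 5.
The next coin forces some mint to 5, so 33 + 1 = 34.

34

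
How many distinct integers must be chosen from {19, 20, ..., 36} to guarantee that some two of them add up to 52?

12

Two chosen integers sum to 52 exactly when both halves of some pair {x, 52−x} with 19 ≤ x ≤ 52−x ≤ 33 are chosen — 7 such pairs.
The remaining 4 elements (those with no distinct partner in range) can never complete a 52-sum, so the worst case takes all of them and one from each pair: 4 + 7 = 11.
By pigeonhole, the 12th integer has to be the second member of some pair, so 11 + 1 = 12.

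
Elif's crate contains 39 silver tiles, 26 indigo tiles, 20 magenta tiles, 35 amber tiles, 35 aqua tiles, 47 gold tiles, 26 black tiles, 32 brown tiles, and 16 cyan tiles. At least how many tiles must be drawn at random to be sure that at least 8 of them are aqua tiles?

In the worst case for collecting aqua tiles, every non-aqua tile comes out first.
There are 39 + 26 + 20 + 35 + 47 + 26 + 32 + 16 = 241 non-aqua tiles altogether.
After those, each further tile must be aqua, so 241 + 8 = 249 draws guarantee 8 aqua tiles.

249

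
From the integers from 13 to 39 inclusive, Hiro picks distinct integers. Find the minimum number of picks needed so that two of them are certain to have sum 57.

A set avoiding the sum 57 can contain at most one of each pair {x, 57−x}, plus the 5 elements whose complement lies outside the range.
The integers 13, …, 28 (16 of them) are such a set: any two sum to at least 13+14 = 27 and at most 27+28 = 55 < 57.
Pigeonhole: any 17th integer completes one of the 11 pairs, so 17 choices force a sum of 57.

17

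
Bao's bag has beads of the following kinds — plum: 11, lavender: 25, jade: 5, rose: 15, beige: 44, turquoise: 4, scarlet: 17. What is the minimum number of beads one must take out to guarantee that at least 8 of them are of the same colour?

45

An adversary could hand out at most 7 beads per colour (jade, turquoise run out sooner): 7 + 7 + 5 + 7 + 7 + 4 + 7 = 44 beads and still no colour has 8.
One more bead lands in a colour already at 7, so 45 draws are enough and 44 are not.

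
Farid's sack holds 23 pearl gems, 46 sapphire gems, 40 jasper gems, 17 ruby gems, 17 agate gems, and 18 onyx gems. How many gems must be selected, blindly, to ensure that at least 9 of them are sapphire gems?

124

In the worst case for collecting sapphire gems, every non-sapphire gem comes out first.
There are 23 + 40 + 17 + 17 + 18 = 115 non-sapphire gems altogether.
After those, each further gem must be sapphire, so 115 + 9 = 124 draws guarantee 9 sapphire gems.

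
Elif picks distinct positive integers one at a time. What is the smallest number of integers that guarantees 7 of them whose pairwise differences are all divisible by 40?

241

Integers whose pairwise differences are multiples of 40 are exactly those sharing a remainder mod 40. By the pigeonhole principle, the 40 residue classes mod 40 are the pigeonholes.
With 240 integers one could put 6 in each residue class and have no class reach 7.
The 241st integer pushes some class to 7, so 40·6 + 1 = 241.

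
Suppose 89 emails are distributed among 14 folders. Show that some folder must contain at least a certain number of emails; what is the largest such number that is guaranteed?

7

By pigeonhole, the 14 folders are the holes and the 89 emails are the pigeons.
If every folder held at most 6 emails, the total would be at most 14 × 6 = 84, which is less than 89.
So some folder holds at least ⌈89/14⌉ = 7 emails.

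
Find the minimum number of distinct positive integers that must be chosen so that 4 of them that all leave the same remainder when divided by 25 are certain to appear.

By pigeonhole, the 25 residue classes mod 25 are the pigeonholes.
With 75 integers one could put 3 in each residue class and have no class reach 4.
The 76th integer pushes some class to 4, so 25·3 + 1 = 76.

76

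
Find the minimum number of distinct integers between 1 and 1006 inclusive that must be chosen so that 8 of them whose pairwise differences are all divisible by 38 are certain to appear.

267

Integers whose pairwise differences are multiples of 38 are exactly those sharing a remainder mod 38. The 38 residue classes mod 38 are the pigeonholes.
With 266 integers one could put 7 in each residue class and have no class reach 8.
The 267th integer pushes some class to 8, so 38·7 + 1 = 267.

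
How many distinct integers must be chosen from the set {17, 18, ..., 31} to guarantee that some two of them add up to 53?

Group the elements by complementary pair {x, 53−x}: {22,31}, {23,30}, {24,29}, …, giving 5 two-element pairs and 5 integers whose partner 53−x falls outside [17,31].
By pigeonhole, treating each of those 10 groups as a pigeonhole, one can pick one integer per group — 10 integers — with no two summing to 53.
The 11th integer lands in an occupied pair, forcing a sum of 53.

11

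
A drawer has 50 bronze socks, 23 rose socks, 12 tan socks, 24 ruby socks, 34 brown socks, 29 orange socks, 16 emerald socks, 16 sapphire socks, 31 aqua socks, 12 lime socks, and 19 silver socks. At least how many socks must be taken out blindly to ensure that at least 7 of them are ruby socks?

249

In the worst case for collecting ruby socks, every non-ruby sock comes out first.
There are 50 + 23 + 12 + 34 + 29 + 16 + 16 + 31 + 12 + 19 = 242 non-ruby socks altogether.
After those, each further sock must be ruby, so 242 + 7 = 249 draws guarantee 7 ruby socks.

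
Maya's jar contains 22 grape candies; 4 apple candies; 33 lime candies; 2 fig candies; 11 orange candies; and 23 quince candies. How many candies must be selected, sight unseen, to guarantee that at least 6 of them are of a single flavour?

By pigeonhole, the 6 flavours are the holes; the candies drawn are the pigeons.
To avoid 6 of any one flavour, the worst case takes at most 5 of each flavour, or every candy of a flavour that has fewer than 5.
That gives 5 + 4 + 5 + 2 + 5 + 5 = 26 candies with no flavour reaching 6.
The next candy forces some flavour to 6, so 26 + 1 = 27.

27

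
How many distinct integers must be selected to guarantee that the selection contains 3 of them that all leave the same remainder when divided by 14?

By the pigeonhole principle, the 14 residue classes mod 14 are the pigeonholes.
With 28 integers one could put 2 in each residue class and have no class reach 3.
The 29th integer pushes some class to 3, so 14·2 + 1 = 29.

29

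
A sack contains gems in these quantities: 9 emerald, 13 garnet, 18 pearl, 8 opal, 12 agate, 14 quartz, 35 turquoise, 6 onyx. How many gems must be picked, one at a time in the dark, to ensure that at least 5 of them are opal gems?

In the worst case for collecting opal gems, every non-opal gem comes out first.
There are 9 + 13 + 18 + 12 + 14 + 35 + 6 = 107 non-opal gems altogether.
After those, each further gem must be opal, so 107 + 5 = 112 draws guarantee 5 opal gems.

112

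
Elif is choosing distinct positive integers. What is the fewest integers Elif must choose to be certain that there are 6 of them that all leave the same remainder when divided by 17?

The 17 residue classes mod 17 are the pigeonholes.
With 85 integers one could put 5 in each residue class and have no class reach 6.
The 86th integer pushes some class to 6, so 17·5 + 1 = 86.

86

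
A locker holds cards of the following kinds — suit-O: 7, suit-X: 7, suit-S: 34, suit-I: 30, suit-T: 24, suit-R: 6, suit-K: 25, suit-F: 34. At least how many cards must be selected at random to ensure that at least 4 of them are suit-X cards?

164

In the worst case for collecting suit-X cards, every non-suit-X card comes out first.
There are 7 + 34 + 30 + 24 + 6 + 25 + 34 = 160 non-suit-X cards altogether.
After those, each further card must be suit-X, so 160 + 4 = 164 draws guarantee 4 suit-X cards.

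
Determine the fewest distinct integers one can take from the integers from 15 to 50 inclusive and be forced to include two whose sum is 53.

25

A set avoiding the sum 53 can contain at most one of each pair {x, 53−x}, plus the 12 elements whose complement lies outside the range.
The integers 27, …, 50 (24 of them) are such a set: any two sum to at least 27+28 = 55 > 53.
Any 25th integer completes one of the 12 pairs, so 25 choices force a sum of 53.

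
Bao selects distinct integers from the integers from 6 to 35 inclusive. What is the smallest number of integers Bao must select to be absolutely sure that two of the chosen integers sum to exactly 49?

20

A set avoiding the sum 49 can contain at most one of each pair {x, 49−x}, plus the 8 elements whose complement lies outside the range.
The integers 6, …, 24 (19 of them) are such a set: any two sum to at least 6+7 = 13 and at most 23+24 = 47 < 49.
Pigeonhole: any 20th integer completes one of the 11 pairs, so 20 choices force a sum of 49.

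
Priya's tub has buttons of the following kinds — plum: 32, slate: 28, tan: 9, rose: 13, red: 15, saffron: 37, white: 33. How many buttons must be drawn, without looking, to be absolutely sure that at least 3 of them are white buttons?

In the worst case for collecting white buttons, every non-white button comes out first.
There are 32 + 28 + 9 + 13 + 15 + 37 = 134 non-white buttons altogether.
After those, each further button must be white, so 134 + 3 = 137 draws guarantee 3 white buttons.

137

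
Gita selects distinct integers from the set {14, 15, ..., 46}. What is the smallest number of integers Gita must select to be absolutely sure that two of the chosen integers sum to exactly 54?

A set avoiding the sum 54 can contain at most one of each pair {x, 54−x}, plus the 7 elements whose complement lies outside the range or equal to its own complement.
The integers 27, …, 46 (20 of them) are such a set: any two sum to at least 27+28 = 55 > 54.
By pigeonhole, any 21st integer completes one of the 13 pairs, so 21 choices force a sum of 54.

21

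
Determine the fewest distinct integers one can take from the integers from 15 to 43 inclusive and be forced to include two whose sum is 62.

Group the elements by complementary pair {x, 62−x}: {19,43}, {20,42}, {21,41}, …, giving 12 two-element pairs, the single value 31 (it cannot pair with itself since the integers are distinct), and 4 integers whose partner 62−x falls outside [15,43].
Treating each of those 17 groups as a pigeonhole, one can pick one integer per group — 17 integers — with no two summing to 62.
The 18th integer lands in an occupied pair, forcing a sum of 62.

18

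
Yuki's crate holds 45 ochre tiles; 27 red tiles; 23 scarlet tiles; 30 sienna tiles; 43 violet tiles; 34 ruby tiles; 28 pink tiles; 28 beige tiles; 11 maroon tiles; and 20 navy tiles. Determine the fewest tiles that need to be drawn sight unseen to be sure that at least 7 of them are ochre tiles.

In the worst case for collecting ochre tiles, every non-ochre tile comes out first.
There are 27 + 23 + 30 + 43 + 34 + 28 + 28 + 11 + 20 = 244 non-ochre tiles altogether.
After those, each further tile must be ochre, so 244 + 7 = 251 draws guarantee 7 ochre tiles.

251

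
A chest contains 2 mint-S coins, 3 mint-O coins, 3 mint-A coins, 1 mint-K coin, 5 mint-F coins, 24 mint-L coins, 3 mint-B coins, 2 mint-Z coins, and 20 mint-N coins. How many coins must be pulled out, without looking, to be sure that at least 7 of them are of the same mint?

32

An adversary could hand out at most 6 coins per mint (7 mints run out sooner): 2 + 3 + 3 + 1 + 5 + 6 + 3 + 2 + 6 = 31 coins and still no mint has 7.
Pigeonhole: one more coin lands in a mint already at 6, so 32 draws are enough and 31 are not.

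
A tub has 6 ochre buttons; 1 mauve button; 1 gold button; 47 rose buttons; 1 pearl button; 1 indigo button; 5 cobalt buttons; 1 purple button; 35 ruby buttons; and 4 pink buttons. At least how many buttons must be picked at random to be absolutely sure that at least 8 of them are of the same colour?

An adversary could hand out at most 7 buttons per colour (8 colours run out sooner): 6 + 1 + 1 + 7 + 1 + 1 + 5 + 1 + 7 + 4 = 34 buttons and still no colour has 8.
One more button lands in a colour already at 7, so 35 draws are enough and 34 are not.

35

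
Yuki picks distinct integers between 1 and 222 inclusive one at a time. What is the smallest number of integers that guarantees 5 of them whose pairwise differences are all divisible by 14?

57

Integers whose pairwise differences are multiples of 14 are exactly those sharing a remainder mod 14. The 14 residue classes mod 14 are the pigeonholes.
With 56 integers one could put 4 in each residue class and have no class reach 5.
The 57th integer pushes some class to 5, so 14·4 + 1 = 57.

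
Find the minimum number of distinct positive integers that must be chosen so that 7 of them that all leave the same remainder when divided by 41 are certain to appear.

247

The 41 residue classes mod 41 are the pigeonholes.
With 246 integers one could put 6 in each residue class and have no class reach 7.
The 247th integer pushes some class to 7, so 41·6 + 1 = 247.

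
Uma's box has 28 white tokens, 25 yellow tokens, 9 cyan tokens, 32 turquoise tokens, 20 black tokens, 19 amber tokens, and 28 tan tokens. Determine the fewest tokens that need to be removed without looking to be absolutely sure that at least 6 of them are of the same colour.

By pigeonhole, the 7 colours are the holes; the tokens drawn are the pigeons.
To avoid 6 of any one colour, the worst case takes at most 5 of each colour.
That gives 5 + 5 + 5 + 5 + 5 + 5 + 5 = 35 tokens with no colour reaching 6.
The next token forces some colour to 6, so 35 + 1 = 36.

36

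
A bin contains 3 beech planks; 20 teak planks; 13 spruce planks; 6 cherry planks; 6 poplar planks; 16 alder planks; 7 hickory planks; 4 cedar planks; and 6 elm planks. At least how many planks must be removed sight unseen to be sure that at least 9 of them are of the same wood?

57

An adversary could hand out at most 8 planks per wood (6 woods run out sooner): 3 + 8 + 8 + 6 + 6 + 8 + 7 + 4 + 6 = 56 planks and still no wood has 9.
One more plank lands in a wood already at 8, so 57 draws are enough and 56 are not.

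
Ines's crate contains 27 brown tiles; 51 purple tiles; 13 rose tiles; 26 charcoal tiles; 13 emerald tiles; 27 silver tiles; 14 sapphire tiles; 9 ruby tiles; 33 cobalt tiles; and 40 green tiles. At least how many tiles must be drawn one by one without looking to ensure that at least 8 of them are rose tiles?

In the worst case for collecting rose tiles, every non-rose tile comes out first.
There are 27 + 51 + 26 + 13 + 27 + 14 + 9 + 33 + 40 = 240 non-rose tiles altogether.
After those, each further tile must be rose, so 240 + 8 = 248 draws guarantee 8 rose tiles.

248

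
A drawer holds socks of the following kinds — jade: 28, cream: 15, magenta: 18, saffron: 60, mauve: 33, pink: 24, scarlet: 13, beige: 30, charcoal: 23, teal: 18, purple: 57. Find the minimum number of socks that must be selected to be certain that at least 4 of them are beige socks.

293

In the worst case for collecting beige socks, every non-beige sock comes out first.
There are 28 + 15 + 18 + 60 + 33 + 24 + 13 + 23 + 18 + 57 = 289 non-beige socks altogether.
After those, each further sock must be beige, so 289 + 4 = 293 draws guarantee 4 beige socks.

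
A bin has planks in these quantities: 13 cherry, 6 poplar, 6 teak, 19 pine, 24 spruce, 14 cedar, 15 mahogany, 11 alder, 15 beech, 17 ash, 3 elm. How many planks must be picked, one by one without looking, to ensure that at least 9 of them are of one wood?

By the pigeonhole principle, put each drawn plank into a box by wood. The largest draw with every box below 9 takes min(count, 8) from each wood; woods with fewer than 8 contribute all they have.
Σ min(cᵢ, 8) = 8 + 6 + 6 + 8 + 8 + 8 + 8 + 8 + 8 + 8 + 3 = 79.
Draw number 79 + 1 = 80 must push one box to 9.

80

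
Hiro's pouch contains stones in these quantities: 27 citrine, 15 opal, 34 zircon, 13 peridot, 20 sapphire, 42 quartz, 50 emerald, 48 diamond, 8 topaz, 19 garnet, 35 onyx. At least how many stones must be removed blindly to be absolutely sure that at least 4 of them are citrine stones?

288

In the worst case for collecting citrine stones, every non-citrine stone comes out first.
There are 15 + 34 + 13 + 20 + 42 + 50 + 48 + 8 + 19 + 35 = 284 non-citrine stones altogether.
After those, each further stone must be citrine, so 284 + 4 = 288 draws guarantee 4 citrine stones.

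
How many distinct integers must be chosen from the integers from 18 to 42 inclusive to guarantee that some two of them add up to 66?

17

Group the elements by complementary pair {x, 66−x}: {24,42}, {25,41}, {26,40}, …, giving 9 two-element pairs; the single value 33 (it cannot pair with itself since the integers are distinct); and 6 integers whose partner 66−x falls outside [18,42].
By the pigeonhole principle, treating each of those 16 groups as a pigeonhole, one can pick one integer per group — 16 integers — with no two summing to 66.
The 17th integer lands in an occupied pair, forcing a sum of 66.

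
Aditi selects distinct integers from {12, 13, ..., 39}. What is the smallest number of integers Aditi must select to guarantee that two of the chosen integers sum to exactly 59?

A set avoiding the sum 59 can contain at most one of each pair {x, 59−x}, plus the 8 elements whose complement lies outside the range.
The integers 12, …, 29 (18 of them) are such a set: any two sum to at least 12+13 = 25 and at most 28+29 = 57 < 59.
By the pigeonhole principle, any 19th integer completes one of the 10 pairs, so 19 choices force a sum of 59.

19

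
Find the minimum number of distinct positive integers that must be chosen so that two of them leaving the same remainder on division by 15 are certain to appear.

By pigeonhole, the 15 residue classes mod 15 are the pigeonholes.
With 15 integers one could put 1 in each residue class and have no class reach 2.
The 16th integer pushes some class to 2, so 15·1 + 1 = 16.

16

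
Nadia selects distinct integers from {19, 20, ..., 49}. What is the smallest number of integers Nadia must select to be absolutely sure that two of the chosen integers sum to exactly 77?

A set avoiding the sum 77 can contain at most one of each pair {x, 77−x}, plus the 9 elements whose complement lies outside the range.
The integers 19, …, 38 (20 of them) are such a set: any two sum to at least 19+20 = 39 and at most 37+38 = 75 < 77.
By the pigeonhole principle, any 21st integer completes one of the 11 pairs, so 21 choices force a sum of 77.

21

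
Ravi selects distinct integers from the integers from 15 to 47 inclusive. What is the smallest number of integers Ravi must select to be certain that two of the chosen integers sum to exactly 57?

20

A set avoiding the sum 57 can contain at most one of each pair {x, 57−x}, plus the 5 elements whose complement lies outside the range.
The integers 29, …, 47 (19 of them) are such a set: any two sum to at least 29+30 = 59 > 57.
Pigeonhole: any 20th integer completes one of the 14 pairs, so 20 choices force a sum of 57.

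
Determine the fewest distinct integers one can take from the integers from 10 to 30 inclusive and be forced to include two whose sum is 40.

12

A set avoiding the sum 40 can contain at most one of each pair {x, 40−x}, plus the 1 element equal to its own complement.
The integers 20, …, 30 (11 of them) are such a set: any two sum to at least 20+21 = 41 > 40.
By pigeonhole, any 12th integer completes one of the 10 pairs, so 12 choices force a sum of 40.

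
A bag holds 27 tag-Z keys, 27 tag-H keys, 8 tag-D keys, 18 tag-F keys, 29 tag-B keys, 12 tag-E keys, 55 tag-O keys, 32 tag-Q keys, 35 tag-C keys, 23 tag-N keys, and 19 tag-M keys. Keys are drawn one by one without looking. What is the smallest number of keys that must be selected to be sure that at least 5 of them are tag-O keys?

In the worst case for collecting tag-O keys, every non-tag-O key comes out first.
There are 27 + 27 + 8 + 18 + 29 + 12 + 32 + 35 + 23 + 19 = 230 non-tag-O keys altogether.
After those, each further key must be tag-O, so 230 + 5 = 235 draws guarantee 5 tag-O keys.

235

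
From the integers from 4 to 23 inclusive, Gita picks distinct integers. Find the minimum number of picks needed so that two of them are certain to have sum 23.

Two chosen integers sum to 23 exactly when both halves of some pair {x, 23−x} with 4 ≤ x ≤ 23−x ≤ 19 are chosen — 8 such pairs.
The remaining 4 elements (those with no distinct partner in range) can never complete a 23-sum, so the worst case takes all of them and one from each pair: 4 + 8 = 12.
The 13th integer has to be the second member of some pair, so 12 + 1 = 13.

13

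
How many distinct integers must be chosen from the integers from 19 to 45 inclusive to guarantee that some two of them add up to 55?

19

Group the elements by complementary pair {x, 55−x}: {19,36}, {20,35}, {21,34}, …, giving 9 two-element pairs and 9 integers whose partner 55−x falls outside [19,45].
By the pigeonhole principle, treating each of those 18 groups as a pigeonhole, one can pick one integer per group — 18 integers — with no two summing to 55.
The 19th integer lands in an occupied pair, forcing a sum of 55.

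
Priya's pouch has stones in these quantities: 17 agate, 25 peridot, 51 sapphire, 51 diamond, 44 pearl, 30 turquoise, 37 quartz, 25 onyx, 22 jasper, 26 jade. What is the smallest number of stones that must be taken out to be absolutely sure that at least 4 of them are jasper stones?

310

In the worst case for collecting jasper stones, every non-jasper stone comes out first.
There are 17 + 25 + 51 + 51 + 44 + 30 + 37 + 25 + 26 = 306 non-jasper stones altogether.
After those, each further stone must be jasper, so 306 + 4 = 310 draws guarantee 4 jasper stones.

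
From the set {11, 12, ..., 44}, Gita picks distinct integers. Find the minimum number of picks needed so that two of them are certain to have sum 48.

A set avoiding the sum 48 can contain at most one of each pair {x, 48−x}, plus the 8 elements whose complement lies outside the range or equal to its own complement.
The integers 24, …, 44 (21 of them) are such a set: any two sum to at least 24+25 = 49 > 48.
By the pigeonhole principle, any 22nd integer completes one of the 13 pairs, so 22 choices force a sum of 48.

22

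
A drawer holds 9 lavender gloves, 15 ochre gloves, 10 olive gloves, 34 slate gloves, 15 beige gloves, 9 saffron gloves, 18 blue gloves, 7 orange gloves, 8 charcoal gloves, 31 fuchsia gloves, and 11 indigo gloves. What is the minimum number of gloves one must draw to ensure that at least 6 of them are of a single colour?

56

An adversary could hand out at most 5 gloves per colour: 5 + 5 + 5 + 5 + 5 + 5 + 5 + 5 + 5 + 5 + 5 = 55 gloves and still no colour has 6.
One more glove lands in a colour already at 5, so 56 draws are enough and 55 are not.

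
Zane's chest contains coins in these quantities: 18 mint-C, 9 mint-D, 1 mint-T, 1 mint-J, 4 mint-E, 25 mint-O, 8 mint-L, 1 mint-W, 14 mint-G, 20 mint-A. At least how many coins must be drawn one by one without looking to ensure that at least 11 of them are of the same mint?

65

An adversary could hand out at most 10 coins per mint (6 mints run out sooner): 10 + 9 + 1 + 1 + 4 + 10 + 8 + 1 + 10 + 10 = 64 coins and still no mint has 11.
By the pigeonhole principle, one more coin lands in a mint already at 10, so 65 draws are enough and 64 are not.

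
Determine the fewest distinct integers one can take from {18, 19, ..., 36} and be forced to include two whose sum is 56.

Two chosen integers sum to 56 exactly when both halves of some pair {x, 56−x} with 20 ≤ x ≤ 56−x ≤ 36 are chosen — 8 such pairs.
The remaining 3 elements (those with no distinct partner in range) can never complete a 56-sum, so the worst case takes all of them and one from each pair: 3 + 8 = 11.
The 12th integer has to be the second member of some pair, so 11 + 1 = 12.

12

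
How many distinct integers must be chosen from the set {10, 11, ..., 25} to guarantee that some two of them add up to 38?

11

Group the elements by complementary pair {x, 38−x}: {13,25}, {14,24}, {15,23}, …, giving 6 two-element pairs, the single value 19 (it cannot pair with itself since the integers are distinct), and 3 integers whose partner 38−x falls outside [10,25].
Treating each of those 10 groups as a pigeonhole, one can pick one integer per group — 10 integers — with no two summing to 38.
The 11th integer lands in an occupied pair, forcing a sum of 38.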